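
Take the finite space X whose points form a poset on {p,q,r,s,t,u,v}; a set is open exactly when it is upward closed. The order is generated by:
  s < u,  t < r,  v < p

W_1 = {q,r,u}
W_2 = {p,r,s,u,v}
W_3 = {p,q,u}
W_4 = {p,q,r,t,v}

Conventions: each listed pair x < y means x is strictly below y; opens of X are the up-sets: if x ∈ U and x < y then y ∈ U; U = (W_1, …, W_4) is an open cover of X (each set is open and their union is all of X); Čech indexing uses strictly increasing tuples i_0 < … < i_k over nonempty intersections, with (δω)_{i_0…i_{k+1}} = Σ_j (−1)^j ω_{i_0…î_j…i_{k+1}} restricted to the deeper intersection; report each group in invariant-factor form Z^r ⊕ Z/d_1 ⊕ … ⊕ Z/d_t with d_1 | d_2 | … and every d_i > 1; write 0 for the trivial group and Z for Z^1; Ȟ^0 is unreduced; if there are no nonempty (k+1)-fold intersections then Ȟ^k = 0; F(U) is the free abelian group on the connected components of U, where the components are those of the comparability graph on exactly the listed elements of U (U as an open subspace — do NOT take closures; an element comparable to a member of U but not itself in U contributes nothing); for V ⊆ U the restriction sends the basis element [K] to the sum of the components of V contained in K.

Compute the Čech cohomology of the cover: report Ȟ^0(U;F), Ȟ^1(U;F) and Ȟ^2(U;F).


nerve simplices:
  W12={r,u} W13={q,u} W14={q,r} W23={p,u} W24={p,r,v} W34={p,q}
  W123={u} W124={r} W134={q} W234={p}
components per intersection:
  W1: {q} {r} {u}
  W2: {p,v} {r} {s,u}
  W3: {p} {q} {u}
  W4: {p,v} {q} {r,t}
  W12: {r} {u}
  W13: {q} {u}
  W14: {q} {r}
  W23: {p} {u}
  W24: {p,v} {r}
  W34: {p} {q}
  W123: {u}
  W124: {r}
  W134: {q}
  W234: {p}
C dims 12,12,4; δ0: rk 8, SNF 1^8; δ1: rk 4, SNF 1^4
degree 0: 12−8−0 = 4 → Ȟ^0 ≅ Z^4
degree 1: 12−4−8 = 0 → Ȟ^1 ≅ 0
degree 2: 4−0−4 = 0 → Ȟ^2 ≅ 0

Ȟ^0(U;F) ≅ Z^4,  Ȟ^1(U;F) ≅ 0,  Ȟ^2(U;F) ≅ 0


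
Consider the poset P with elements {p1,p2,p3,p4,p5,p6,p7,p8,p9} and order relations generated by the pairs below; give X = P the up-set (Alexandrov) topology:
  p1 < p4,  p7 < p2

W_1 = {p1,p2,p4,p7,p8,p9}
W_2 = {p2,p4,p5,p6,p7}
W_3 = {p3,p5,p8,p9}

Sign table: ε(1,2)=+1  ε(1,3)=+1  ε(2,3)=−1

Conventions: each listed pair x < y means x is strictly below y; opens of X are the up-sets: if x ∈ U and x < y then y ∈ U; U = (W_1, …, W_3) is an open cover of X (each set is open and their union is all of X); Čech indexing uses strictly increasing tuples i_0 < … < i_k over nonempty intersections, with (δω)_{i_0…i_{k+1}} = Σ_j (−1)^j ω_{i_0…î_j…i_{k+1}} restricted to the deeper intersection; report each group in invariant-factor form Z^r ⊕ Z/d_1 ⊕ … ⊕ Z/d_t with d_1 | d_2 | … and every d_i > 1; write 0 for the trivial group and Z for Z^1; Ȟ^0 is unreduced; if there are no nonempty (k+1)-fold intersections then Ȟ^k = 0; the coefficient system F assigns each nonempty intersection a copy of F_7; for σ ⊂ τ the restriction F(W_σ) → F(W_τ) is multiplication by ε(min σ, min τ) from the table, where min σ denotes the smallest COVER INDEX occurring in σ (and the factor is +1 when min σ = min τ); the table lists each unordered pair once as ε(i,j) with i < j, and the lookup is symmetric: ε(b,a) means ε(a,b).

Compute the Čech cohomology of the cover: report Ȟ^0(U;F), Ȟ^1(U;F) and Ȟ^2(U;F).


Ȟ^0 = 0; Ȟ^1 = 0; Ȟ^2 = 0

nonempty intersections:
  W12={p2,p4,p7} W13={p8,p9} W23={p5}
C dims 3,3; δ0: rk_F7 3
Ȟ^0: (3−3)−0=0 ⇒ 0
Ȟ^1: (3−0)−3=0 ⇒ 0
Ȟ^2: (0−0)−0=0 ⇒ 0


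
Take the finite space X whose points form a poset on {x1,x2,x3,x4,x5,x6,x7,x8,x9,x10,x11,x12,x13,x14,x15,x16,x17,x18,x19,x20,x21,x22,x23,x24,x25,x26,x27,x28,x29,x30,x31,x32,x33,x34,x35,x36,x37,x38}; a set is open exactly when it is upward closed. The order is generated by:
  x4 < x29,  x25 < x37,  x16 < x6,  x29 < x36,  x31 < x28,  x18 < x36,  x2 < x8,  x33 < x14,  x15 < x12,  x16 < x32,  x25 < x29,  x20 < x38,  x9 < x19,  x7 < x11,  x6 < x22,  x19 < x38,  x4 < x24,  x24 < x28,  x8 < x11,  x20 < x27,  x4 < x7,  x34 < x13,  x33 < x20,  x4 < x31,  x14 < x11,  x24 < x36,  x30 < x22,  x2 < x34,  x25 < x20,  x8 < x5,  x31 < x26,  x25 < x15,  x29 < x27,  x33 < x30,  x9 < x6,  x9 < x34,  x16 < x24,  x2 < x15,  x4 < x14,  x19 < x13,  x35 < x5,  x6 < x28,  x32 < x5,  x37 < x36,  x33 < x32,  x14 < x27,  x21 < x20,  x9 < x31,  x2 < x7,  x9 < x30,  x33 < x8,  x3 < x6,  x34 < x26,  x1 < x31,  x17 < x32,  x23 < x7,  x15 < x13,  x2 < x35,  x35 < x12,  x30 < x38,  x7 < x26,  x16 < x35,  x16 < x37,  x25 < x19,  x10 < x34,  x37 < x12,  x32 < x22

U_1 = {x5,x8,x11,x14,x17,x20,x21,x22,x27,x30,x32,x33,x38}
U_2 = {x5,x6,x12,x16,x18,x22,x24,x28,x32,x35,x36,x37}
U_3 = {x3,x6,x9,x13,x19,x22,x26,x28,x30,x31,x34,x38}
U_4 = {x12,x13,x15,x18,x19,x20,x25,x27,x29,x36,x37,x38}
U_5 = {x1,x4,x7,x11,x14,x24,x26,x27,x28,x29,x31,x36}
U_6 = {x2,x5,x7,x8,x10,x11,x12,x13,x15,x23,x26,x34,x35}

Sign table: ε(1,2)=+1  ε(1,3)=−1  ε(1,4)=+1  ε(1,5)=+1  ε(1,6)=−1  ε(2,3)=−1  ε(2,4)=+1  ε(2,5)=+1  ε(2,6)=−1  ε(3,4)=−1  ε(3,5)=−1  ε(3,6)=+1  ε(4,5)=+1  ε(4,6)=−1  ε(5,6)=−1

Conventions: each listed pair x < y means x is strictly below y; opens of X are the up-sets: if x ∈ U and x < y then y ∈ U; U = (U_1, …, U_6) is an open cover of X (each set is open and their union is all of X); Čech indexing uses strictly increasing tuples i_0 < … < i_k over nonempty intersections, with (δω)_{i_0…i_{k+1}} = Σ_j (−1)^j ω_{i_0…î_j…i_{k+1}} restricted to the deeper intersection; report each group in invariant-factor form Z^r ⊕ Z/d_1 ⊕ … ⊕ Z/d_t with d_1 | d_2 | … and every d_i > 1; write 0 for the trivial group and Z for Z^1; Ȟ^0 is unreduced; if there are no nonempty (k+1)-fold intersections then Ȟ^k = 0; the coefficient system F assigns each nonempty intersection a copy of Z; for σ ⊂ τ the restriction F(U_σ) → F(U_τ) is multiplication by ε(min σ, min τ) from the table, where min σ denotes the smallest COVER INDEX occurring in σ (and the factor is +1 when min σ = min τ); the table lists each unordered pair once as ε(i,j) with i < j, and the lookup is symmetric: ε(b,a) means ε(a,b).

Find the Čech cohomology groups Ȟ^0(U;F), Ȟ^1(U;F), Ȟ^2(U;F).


Ȟ^0 ≅ Z,  Ȟ^1 ≅ 0,  Ȟ^2 ≅ Z/2

nonempty overlaps:
  U12={x5,x22,x32} U13={x22,x30,x38} U14={x20,x27,x38} U15={x11,x14,x27} U16={x5,x8,x11} U23={x6,x22,x28} U24={x12,x18,x36,x37} U25={x24,x28,x36} U26={x5,x12,x35} U34={x13,x19,x38} U35={x26,x28,x31} U36={x13,x26,x34} U45={x27,x29,x36} U46={x12,x13,x15} U56={x7,x11,x26}
  U123={x22} U126={x5} U134={x38} U145={x27} U156={x11} U235={x28} U245={x36} U246={x12} U346={x13} U356={x26}
C dims 6,15,10; δ0: rk 5, SNF 1^5; δ1: rk 10, SNF 1^9·2
degree 0: 6−5−0 = 1 → Ȟ^0 ≅ Z
degree 1: 15−10−5 = 0 → Ȟ^1 ≅ 0
degree 2: 10−0−10 = 0 plus torsion [2] → Ȟ^2 ≅ Z/2


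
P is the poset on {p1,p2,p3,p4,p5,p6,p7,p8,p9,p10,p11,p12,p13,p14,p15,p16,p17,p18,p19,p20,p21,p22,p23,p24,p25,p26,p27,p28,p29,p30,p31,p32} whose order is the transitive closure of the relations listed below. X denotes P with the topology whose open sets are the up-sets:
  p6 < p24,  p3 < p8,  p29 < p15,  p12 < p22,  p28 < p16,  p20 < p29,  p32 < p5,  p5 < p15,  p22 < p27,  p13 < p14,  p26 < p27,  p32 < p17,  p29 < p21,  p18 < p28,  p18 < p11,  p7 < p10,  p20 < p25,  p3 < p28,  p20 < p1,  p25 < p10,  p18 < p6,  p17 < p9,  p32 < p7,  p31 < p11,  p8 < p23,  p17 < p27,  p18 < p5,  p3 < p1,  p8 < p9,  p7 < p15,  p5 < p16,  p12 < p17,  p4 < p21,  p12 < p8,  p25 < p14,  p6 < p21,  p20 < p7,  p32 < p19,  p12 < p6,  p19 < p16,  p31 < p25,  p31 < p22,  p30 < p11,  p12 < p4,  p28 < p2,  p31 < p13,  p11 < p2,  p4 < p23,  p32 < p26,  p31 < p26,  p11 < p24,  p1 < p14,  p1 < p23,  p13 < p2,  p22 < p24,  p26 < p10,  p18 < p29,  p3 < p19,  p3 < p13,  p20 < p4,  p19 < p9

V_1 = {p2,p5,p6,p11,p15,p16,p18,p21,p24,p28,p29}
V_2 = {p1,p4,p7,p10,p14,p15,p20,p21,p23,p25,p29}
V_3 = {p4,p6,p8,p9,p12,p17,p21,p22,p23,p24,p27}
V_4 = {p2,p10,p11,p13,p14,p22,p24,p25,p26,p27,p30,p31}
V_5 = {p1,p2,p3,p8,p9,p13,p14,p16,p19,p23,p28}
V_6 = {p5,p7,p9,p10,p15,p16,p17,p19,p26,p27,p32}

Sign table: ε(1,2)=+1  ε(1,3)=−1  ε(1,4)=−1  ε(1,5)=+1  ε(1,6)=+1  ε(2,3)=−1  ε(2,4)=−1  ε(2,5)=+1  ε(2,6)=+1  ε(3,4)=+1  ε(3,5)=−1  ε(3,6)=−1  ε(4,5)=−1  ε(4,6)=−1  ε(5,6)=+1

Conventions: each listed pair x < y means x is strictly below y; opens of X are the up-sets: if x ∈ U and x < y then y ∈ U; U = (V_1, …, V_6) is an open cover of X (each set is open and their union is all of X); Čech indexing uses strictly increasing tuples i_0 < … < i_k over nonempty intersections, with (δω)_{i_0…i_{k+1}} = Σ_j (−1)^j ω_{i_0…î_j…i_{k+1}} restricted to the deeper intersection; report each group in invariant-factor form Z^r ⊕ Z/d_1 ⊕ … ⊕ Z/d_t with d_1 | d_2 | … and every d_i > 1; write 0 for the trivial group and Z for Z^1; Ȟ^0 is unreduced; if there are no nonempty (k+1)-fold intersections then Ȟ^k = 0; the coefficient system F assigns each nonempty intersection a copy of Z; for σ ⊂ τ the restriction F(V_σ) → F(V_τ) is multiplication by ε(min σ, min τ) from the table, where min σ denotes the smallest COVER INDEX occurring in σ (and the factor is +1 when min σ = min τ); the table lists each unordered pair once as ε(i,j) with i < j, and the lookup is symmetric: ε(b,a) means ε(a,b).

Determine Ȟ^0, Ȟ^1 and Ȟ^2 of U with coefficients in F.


nonempty overlaps:
  V12={p15,p21,p29} V13={p6,p21,p24} V14={p2,p11,p24} V15={p2,p16,p28} V16={p5,p15,p16} V23={p4,p21,p23} V24={p10,p14,p25} V25={p1,p14,p23} V26={p7,p10,p15} V34={p22,p24,p27} V35={p8,p9,p23} V36={p9,p17,p27} V45={p2,p13,p14} V46={p10,p26,p27} V56={p9,p16,p19}
  V123={p21} V126={p15} V134={p24} V145={p2} V156={p16} V235={p23} V245={p14} V246={p10} V346={p27} V356={p9}
C dims 6,15,10; δ0: rk 5, SNF 1^5; δ1: rk 10, SNF 1^9·2
degree 0: 6−5−0 = 1 → Ȟ^0 ≅ Z
degree 1: 15−10−5 = 0 → Ȟ^1 ≅ 0
degree 2: 10−0−10 = 0 plus torsion [2] → Ȟ^2 ≅ Z/2

Ȟ^0 ≅ Z,  Ȟ^1 ≅ 0,  Ȟ^2 ≅ Z/2


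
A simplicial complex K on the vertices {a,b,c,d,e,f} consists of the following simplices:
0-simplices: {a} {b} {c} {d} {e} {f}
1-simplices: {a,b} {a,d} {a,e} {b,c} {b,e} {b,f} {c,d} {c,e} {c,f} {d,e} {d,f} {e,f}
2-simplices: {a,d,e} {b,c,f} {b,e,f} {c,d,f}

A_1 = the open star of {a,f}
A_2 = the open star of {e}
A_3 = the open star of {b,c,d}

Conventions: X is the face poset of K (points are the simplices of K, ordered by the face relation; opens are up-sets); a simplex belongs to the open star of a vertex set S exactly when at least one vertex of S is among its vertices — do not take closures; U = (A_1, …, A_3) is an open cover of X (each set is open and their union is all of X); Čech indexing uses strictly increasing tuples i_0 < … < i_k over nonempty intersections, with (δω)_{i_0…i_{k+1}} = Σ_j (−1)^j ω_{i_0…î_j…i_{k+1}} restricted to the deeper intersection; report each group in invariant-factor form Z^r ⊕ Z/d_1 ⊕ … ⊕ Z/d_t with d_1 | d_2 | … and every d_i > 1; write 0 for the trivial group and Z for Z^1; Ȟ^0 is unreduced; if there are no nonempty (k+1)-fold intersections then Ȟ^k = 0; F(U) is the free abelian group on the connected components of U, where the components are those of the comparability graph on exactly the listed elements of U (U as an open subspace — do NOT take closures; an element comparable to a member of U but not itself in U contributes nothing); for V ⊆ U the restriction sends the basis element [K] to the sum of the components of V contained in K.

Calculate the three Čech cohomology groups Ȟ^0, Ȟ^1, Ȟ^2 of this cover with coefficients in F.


Ȟ^0 = Z, Ȟ^1 = Z^3 and Ȟ^2 = 0

intersection data:
  A1={{a},{f},{a,b},{a,d},{a,e},{b,f},{c,f},{d,f},{e,f},{a,d,e},{b,c,f},{b,e,f},{c,d,f}} A2={{e},{a,e},{b,e},{c,e},{d,e},{e,f},{a,d,e},{b,e,f}} A3={{b},{c},{d},{a,b},{a,d},{b,c},{b,e},{b,f},{c,d},{c,e},{c,f},{d,e},{d,f},{a,d,e},{b,c,f},{b,e,f},{c,d,f}}
  A12={{a,e},{e,f},{a,d,e},{b,e,f}} A13={{a,b},{a,d},{b,f},{c,f},{d,f},{a,d,e},{b,c,f},{b,e,f},{c,d,f}} A23={{b,e},{c,e},{d,e},{a,d,e},{b,e,f}}
  A123={{a,d,e},{b,e,f}}
components per intersection:
  A1: {{a},{a,b},{a,d},{a,e},{a,d,e}} {{f},{b,f},{c,f},{d,f},{e,f},{b,c,f},{b,e,f},{c,d,f}}
  A2: {{e},{a,e},{b,e},{c,e},{d,e},{e,f},{a,d,e},{b,e,f}}
  A3: {{b},{c},{d},{a,b},{a,d},{b,c},{b,e},{b,f},{c,d},{c,e},{c,f},{d,e},{d,f},{a,d,e},{b,c,f},{b,e,f},{c,d,f}}
  A12: {{a,e},{a,d,e}} {{e,f},{b,e,f}}
  A13: {{a,b}} {{a,d},{a,d,e}} {{b,f},{c,f},{d,f},{b,c,f},{b,e,f},{c,d,f}}
  A23: {{b,e},{b,e,f}} {{c,e}} {{d,e},{a,d,e}}
  A123: {{a,d,e}} {{b,e,f}}
C dims 4,8,2; δ0: rk 3, SNF 1^3; δ1: rk 2, SNF 1^2
Ȟ^0 = (4 − 3) − 0 = 1, so Ȟ^0 ≅ Z
Ȟ^1 = (8 − 2) − 3 = 3, so Ȟ^1 ≅ Z^3
Ȟ^2 = (2 − 0) − 2 = 0, so Ȟ^2 ≅ 0


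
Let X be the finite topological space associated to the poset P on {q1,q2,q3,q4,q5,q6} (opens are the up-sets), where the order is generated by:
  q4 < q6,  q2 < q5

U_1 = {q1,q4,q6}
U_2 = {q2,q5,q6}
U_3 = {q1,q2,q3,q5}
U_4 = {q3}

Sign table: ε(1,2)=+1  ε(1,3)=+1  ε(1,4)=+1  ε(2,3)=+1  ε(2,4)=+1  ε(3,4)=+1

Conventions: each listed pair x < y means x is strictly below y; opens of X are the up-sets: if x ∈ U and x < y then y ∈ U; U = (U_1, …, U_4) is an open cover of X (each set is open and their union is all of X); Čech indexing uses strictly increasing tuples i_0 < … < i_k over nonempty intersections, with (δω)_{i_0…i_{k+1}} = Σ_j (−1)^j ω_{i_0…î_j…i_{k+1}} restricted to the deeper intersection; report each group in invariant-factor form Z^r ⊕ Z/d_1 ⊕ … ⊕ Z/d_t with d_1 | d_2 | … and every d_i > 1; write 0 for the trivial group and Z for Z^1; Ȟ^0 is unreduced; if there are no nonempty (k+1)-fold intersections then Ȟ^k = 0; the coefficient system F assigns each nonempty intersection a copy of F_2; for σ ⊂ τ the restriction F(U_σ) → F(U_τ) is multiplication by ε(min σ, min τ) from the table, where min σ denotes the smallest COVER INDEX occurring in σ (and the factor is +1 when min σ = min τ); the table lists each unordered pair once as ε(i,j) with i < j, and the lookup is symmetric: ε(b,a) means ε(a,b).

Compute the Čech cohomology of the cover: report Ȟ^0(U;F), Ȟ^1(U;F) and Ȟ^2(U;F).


Ȟ^0 ≅ Z/2, Ȟ^1 ≅ Z/2, Ȟ^2 ≅ 0

nerve simplices:
  U12={q6} U13={q1} U23={q2,q5} U34={q3}
C dims 4,4; δ0: rk_F2 3
degree 0: 4−3−0 = 1 → Ȟ^0 ≅ Z/2
degree 1: 4−0−3 = 1 → Ȟ^1 ≅ Z/2
degree 2: 0−0−0 = 0 → Ȟ^2 ≅ 0


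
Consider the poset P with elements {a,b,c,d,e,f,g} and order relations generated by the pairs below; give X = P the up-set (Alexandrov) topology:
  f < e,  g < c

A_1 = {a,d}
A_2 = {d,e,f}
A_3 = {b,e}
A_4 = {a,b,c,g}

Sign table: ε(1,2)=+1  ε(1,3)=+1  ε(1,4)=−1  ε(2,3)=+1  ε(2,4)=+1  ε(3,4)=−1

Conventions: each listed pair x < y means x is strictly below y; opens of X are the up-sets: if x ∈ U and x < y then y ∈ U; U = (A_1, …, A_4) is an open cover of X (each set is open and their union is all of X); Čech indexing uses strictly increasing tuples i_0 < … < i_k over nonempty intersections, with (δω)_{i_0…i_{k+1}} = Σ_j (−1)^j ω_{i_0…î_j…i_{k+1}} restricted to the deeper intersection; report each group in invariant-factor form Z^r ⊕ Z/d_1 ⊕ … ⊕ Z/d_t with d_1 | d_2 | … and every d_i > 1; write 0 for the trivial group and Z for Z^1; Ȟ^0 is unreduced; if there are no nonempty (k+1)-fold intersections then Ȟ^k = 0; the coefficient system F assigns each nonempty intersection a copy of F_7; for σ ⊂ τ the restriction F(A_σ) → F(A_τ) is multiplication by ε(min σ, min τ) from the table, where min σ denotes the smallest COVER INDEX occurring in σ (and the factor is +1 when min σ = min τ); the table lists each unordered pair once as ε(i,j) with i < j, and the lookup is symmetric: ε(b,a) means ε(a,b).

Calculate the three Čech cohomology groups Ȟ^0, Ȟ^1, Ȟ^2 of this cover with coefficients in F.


Ȟ^0(U;F) ≅ Z/7, Ȟ^1(U;F) ≅ Z/7 and Ȟ^2(U;F) ≅ 0

nonempty intersections:
  A12={d} A14={a} A23={e} A34={b}
C dims 4,4; δ0: rk_F7 3
Ȟ^0: (4−3)−0=1 ⇒ Z/7
Ȟ^1: (4−0)−3=1 ⇒ Z/7
Ȟ^2: (0−0)−0=0 ⇒ 0


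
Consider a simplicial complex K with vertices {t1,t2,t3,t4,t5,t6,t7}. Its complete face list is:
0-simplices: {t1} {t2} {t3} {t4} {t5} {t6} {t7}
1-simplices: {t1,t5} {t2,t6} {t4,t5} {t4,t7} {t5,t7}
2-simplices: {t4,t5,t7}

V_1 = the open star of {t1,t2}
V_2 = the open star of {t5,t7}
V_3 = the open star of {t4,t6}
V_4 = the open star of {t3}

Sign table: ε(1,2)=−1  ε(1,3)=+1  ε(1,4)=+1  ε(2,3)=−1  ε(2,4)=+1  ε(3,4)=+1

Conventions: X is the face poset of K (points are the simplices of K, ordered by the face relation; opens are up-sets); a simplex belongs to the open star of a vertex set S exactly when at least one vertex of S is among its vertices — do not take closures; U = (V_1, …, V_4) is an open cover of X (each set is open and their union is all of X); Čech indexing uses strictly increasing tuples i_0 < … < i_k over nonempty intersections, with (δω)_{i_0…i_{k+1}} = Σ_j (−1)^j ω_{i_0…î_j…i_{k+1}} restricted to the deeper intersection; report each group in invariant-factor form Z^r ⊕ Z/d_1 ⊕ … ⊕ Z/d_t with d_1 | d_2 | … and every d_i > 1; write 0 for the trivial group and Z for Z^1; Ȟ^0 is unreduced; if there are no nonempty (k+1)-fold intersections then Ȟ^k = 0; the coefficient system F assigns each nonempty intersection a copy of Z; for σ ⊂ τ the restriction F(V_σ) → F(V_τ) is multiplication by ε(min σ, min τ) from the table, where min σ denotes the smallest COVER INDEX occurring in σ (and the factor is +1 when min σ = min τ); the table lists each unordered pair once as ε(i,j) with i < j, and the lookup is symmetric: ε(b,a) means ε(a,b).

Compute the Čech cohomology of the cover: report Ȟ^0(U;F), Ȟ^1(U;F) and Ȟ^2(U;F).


cover nerve:
  V1={{t1},{t2},{t1,t5},{t2,t6}} V2={{t5},{t7},{t1,t5},{t4,t5},{t4,t7},{t5,t7},{t4,t5,t7}} V3={{t4},{t6},{t2,t6},{t4,t5},{t4,t7},{t4,t5,t7}} V4={{t3}}
  V12={{t1,t5}} V13={{t2,t6}} V23={{t4,t5},{t4,t7},{t4,t5,t7}}
C dims 4,3; δ0: rk 2, SNF 1^2
Ȟ^0: (4−2)−0=2 ⇒ Z^2
Ȟ^1: (3−0)−2=1 ⇒ Z
Ȟ^2: (0−0)−0=0 ⇒ 0

Ȟ^0 ≅ Z^2,  Ȟ^1 ≅ Z,  Ȟ^2 ≅ 0


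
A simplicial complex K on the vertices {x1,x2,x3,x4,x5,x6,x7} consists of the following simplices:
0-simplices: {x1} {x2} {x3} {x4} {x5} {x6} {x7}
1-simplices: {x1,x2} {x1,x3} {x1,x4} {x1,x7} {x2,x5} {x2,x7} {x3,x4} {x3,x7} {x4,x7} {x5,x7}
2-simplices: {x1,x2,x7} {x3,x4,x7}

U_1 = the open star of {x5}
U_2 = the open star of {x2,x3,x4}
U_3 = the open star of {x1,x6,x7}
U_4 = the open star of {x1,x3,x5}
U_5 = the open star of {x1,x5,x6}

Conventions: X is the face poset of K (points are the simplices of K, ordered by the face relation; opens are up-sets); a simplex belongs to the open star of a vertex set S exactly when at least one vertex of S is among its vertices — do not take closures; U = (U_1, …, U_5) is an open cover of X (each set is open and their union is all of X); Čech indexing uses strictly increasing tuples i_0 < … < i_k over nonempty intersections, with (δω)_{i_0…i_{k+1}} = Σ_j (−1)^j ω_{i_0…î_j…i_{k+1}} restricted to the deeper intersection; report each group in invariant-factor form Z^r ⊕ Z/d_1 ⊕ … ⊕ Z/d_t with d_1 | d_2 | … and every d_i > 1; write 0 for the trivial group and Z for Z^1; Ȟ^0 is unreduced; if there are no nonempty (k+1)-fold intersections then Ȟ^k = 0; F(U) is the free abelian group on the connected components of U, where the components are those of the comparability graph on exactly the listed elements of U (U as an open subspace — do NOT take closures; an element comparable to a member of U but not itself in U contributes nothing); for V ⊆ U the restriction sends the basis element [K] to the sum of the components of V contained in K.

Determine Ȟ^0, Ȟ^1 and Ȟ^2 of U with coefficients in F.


nerve simplices:
  U1={{x5},{x2,x5},{x5,x7}} U2={{x2},{x3},{x4},{x1,x2},{x1,x3},{x1,x4},{x2,x5},{x2,x7},{x3,x4},{x3,x7},{x4,x7},{x1,x2,x7},{x3,x4,x7}} U3={{x1},{x6},{x7},{x1,x2},{x1,x3},{x1,x4},{x1,x7},{x2,x7},{x3,x7},{x4,x7},{x5,x7},{x1,x2,x7},{x3,x4,x7}} U4={{x1},{x3},{x5},{x1,x2},{x1,x3},{x1,x4},{x1,x7},{x2,x5},{x3,x4},{x3,x7},{x5,x7},{x1,x2,x7},{x3,x4,x7}} U5={{x1},{x5},{x6},{x1,x2},{x1,x3},{x1,x4},{x1,x7},{x2,x5},{x5,x7},{x1,x2,x7}}
  U12={{x2,x5}} U13={{x5,x7}} U14={{x5},{x2,x5},{x5,x7}} U15={{x5},{x2,x5},{x5,x7}} U23={{x1,x2},{x1,x3},{x1,x4},{x2,x7},{x3,x7},{x4,x7},{x1,x2,x7},{x3,x4,x7}} U24={{x3},{x1,x2},{x1,x3},{x1,x4},{x2,x5},{x3,x4},{x3,x7},{x1,x2,x7},{x3,x4,x7}} U25={{x1,x2},{x1,x3},{x1,x4},{x2,x5},{x1,x2,x7}} U34={{x1},{x1,x2},{x1,x3},{x1,x4},{x1,x7},{x3,x7},{x5,x7},{x1,x2,x7},{x3,x4,x7}} U35={{x1},{x6},{x1,x2},{x1,x3},{x1,x4},{x1,x7},{x5,x7},{x1,x2,x7}} U45={{x1},{x5},{x1,x2},{x1,x3},{x1,x4},{x1,x7},{x2,x5},{x5,x7},{x1,x2,x7}}
  U124={{x2,x5}} U125={{x2,x5}} U134={{x5,x7}} U135={{x5,x7}} U145={{x5},{x2,x5},{x5,x7}} U234={{x1,x2},{x1,x3},{x1,x4},{x3,x7},{x1,x2,x7},{x3,x4,x7}} U235={{x1,x2},{x1,x3},{x1,x4},{x1,x2,x7}} U245={{x1,x2},{x1,x3},{x1,x4},{x2,x5},{x1,x2,x7}} U345={{x1},{x1,x2},{x1,x3},{x1,x4},{x1,x7},{x5,x7},{x1,x2,x7}}
  U1245={{x2,x5}} U1345={{x5,x7}} U2345={{x1,x2},{x1,x3},{x1,x4},{x1,x2,x7}}
components per intersection:
  U1: {{x5},{x2,x5},{x5,x7}}
  U2: {{x2},{x1,x2},{x2,x5},{x2,x7},{x1,x2,x7}} {{x3},{x4},{x1,x3},{x1,x4},{x3,x4},{x3,x7},{x4,x7},{x3,x4,x7}}
  U3: {{x1},{x7},{x1,x2},{x1,x3},{x1,x4},{x1,x7},{x2,x7},{x3,x7},{x4,x7},{x5,x7},{x1,x2,x7},{x3,x4,x7}} {{x6}}
  U4: {{x1},{x3},{x1,x2},{x1,x3},{x1,x4},{x1,x7},{x3,x4},{x3,x7},{x1,x2,x7},{x3,x4,x7}} {{x5},{x2,x5},{x5,x7}}
  U5: {{x1},{x1,x2},{x1,x3},{x1,x4},{x1,x7},{x1,x2,x7}} {{x5},{x2,x5},{x5,x7}} {{x6}}
  U12: {{x2,x5}}
  U13: {{x5,x7}}
  U14: {{x5},{x2,x5},{x5,x7}}
  U15: {{x5},{x2,x5},{x5,x7}}
  U23: {{x1,x2},{x2,x7},{x1,x2,x7}} {{x1,x3}} {{x1,x4}} {{x3,x7},{x4,x7},{x3,x4,x7}}
  U24: {{x3},{x1,x3},{x3,x4},{x3,x7},{x3,x4,x7}} {{x1,x2},{x1,x2,x7}} {{x1,x4}} {{x2,x5}}
  U25: {{x1,x2},{x1,x2,x7}} {{x1,x3}} {{x1,x4}} {{x2,x5}}
  U34: {{x1},{x1,x2},{x1,x3},{x1,x4},{x1,x7},{x1,x2,x7}} {{x3,x7},{x3,x4,x7}} {{x5,x7}}
  U35: {{x1},{x1,x2},{x1,x3},{x1,x4},{x1,x7},{x1,x2,x7}} {{x6}} {{x5,x7}}
  U45: {{x1},{x1,x2},{x1,x3},{x1,x4},{x1,x7},{x1,x2,x7}} {{x5},{x2,x5},{x5,x7}}
  U124: {{x2,x5}}
  U125: {{x2,x5}}
  U134: {{x5,x7}}
  U135: {{x5,x7}}
  U145: {{x5},{x2,x5},{x5,x7}}
  U234: {{x1,x2},{x1,x2,x7}} {{x1,x3}} {{x1,x4}} {{x3,x7},{x3,x4,x7}}
  U235: {{x1,x2},{x1,x2,x7}} {{x1,x3}} {{x1,x4}}
  U245: {{x1,x2},{x1,x2,x7}} {{x1,x3}} {{x1,x4}} {{x2,x5}}
  U345: {{x1},{x1,x2},{x1,x3},{x1,x4},{x1,x7},{x1,x2,x7}} {{x5,x7}}
  U1245: {{x2,x5}}
  U1345: {{x5,x7}}
  U2345: {{x1,x2},{x1,x2,x7}} {{x1,x3}} {{x1,x4}}
C dims 10,24,18,5; δ0: rk 8, SNF 1^8; δ1: rk 13, SNF 1^13; δ2: rk 5, SNF 1^5
degree 0: 10−8−0 = 2 → Ȟ^0 ≅ Z^2
degree 1: 24−13−8 = 3 → Ȟ^1 ≅ Z^3
degree 2: 18−5−13 = 0 → Ȟ^2 ≅ 0

Ȟ^0 ≅ Z^2; Ȟ^1 ≅ Z^3; Ȟ^2 ≅ 0


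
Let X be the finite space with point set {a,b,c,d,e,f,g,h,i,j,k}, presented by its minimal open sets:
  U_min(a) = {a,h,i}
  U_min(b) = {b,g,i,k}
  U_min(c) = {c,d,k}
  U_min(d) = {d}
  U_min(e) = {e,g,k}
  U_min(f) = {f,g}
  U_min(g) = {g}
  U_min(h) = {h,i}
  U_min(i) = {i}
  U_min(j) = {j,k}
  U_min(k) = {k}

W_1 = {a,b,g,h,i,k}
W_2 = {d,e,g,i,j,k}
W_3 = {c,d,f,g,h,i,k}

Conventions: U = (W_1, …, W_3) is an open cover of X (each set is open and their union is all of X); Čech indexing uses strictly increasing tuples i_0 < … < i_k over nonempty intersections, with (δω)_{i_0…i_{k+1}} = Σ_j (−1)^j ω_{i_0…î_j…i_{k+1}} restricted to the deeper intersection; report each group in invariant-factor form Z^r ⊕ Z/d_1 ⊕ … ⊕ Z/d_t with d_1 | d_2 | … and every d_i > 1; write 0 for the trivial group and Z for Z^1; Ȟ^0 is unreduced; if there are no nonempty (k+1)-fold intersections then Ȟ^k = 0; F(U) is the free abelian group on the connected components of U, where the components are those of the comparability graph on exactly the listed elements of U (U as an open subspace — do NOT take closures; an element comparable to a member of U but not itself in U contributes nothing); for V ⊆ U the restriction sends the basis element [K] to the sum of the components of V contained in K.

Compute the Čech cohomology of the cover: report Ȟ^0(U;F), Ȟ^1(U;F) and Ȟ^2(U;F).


Ȟ^0 ≅ Z,  Ȟ^1 ≅ Z,  Ȟ^2 ≅ 0

nerve of the cover:
  W12={g,i,k} W13={g,h,i,k} W23={d,g,i,k}
  W123={g,i,k}
components per intersection:
  W1: {a,b,g,h,i,k}
  W2: {d} {e,g,j,k} {i}
  W3: {c,d,k} {f,g} {h,i}
  W12: {g} {i} {k}
  W13: {g} {h,i} {k}
  W23: {d} {g} {i} {k}
  W123: {g} {i} {k}
C dims 7,10,3; δ0: rk 6, SNF 1^6; δ1: rk 3, SNF 1^3
Ȟ^0 = (7 − 6) − 0 = 1, so Ȟ^0 ≅ Z
Ȟ^1 = (10 − 3) − 6 = 1, so Ȟ^1 ≅ Z
Ȟ^2 = (3 − 0) − 3 = 0, so Ȟ^2 ≅ 0


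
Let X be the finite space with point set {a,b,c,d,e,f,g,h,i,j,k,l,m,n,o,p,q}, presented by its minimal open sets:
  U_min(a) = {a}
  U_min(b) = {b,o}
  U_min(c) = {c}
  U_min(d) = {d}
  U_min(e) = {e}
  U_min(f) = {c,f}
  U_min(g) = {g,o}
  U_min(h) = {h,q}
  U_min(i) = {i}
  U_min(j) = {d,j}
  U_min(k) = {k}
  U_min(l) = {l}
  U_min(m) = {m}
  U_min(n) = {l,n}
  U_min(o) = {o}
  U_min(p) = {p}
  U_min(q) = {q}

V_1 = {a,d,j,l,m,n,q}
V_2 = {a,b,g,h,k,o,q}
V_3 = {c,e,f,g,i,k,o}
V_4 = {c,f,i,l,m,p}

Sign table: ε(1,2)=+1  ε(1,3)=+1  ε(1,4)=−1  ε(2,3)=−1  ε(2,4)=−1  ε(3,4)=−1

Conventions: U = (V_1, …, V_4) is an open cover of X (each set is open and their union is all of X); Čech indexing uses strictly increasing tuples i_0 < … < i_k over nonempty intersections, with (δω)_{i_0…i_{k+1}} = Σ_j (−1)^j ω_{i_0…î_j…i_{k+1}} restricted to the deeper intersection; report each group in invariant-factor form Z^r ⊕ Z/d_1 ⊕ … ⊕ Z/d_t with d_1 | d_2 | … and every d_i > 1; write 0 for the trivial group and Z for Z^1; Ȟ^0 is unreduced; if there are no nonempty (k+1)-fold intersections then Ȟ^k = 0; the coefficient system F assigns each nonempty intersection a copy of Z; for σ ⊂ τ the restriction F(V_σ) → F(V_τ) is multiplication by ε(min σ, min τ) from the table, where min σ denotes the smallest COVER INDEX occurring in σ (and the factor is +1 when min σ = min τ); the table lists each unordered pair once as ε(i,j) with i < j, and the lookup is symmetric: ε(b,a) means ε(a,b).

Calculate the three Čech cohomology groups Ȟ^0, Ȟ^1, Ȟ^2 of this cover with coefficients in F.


Ȟ^0 = 0, Ȟ^1 = Z/2 and Ȟ^2 = 0

cover nerve:
  V12={a,q} V14={l,m} V23={g,k,o} V34={c,f,i}
C dims 4,4; δ0: rk 4, SNF 1^3·2
Ȟ^0: (4−4)−0=0 ⇒ 0
Ȟ^1: (4−0)−4=0 plus torsion [2] ⇒ Z/2
Ȟ^2: (0−0)−0=0 ⇒ 0


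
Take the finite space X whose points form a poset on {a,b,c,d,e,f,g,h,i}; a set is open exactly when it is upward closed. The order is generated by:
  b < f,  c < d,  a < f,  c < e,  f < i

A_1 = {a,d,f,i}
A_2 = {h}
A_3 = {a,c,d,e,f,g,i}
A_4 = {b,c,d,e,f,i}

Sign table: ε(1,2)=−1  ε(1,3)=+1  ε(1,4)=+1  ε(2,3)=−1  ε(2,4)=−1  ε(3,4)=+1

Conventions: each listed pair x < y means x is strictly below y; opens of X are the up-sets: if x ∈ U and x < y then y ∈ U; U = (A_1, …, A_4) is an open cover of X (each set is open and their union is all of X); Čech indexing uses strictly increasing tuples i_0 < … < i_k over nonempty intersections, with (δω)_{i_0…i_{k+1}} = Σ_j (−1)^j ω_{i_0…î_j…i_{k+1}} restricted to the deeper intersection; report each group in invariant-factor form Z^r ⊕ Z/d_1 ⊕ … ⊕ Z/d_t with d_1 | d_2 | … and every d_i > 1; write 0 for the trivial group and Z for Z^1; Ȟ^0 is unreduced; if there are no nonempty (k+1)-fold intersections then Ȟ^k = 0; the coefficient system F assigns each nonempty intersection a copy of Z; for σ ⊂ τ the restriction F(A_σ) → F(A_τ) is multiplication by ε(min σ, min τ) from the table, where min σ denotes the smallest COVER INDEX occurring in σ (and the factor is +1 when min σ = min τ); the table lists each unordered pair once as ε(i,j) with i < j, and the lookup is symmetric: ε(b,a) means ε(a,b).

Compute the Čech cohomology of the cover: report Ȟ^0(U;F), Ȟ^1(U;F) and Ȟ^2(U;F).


nonempty intersections:
  A13={a,d,f,i} A14={d,f,i} A34={c,d,e,f,i}
  A134={d,f,i}
C dims 4,3,1; δ0: rk 2, SNF 1^2; δ1: rk 1, SNF 1^1
Ȟ^0: (4−2)−0=2 ⇒ Z^2
Ȟ^1: (3−1)−2=0 ⇒ 0
Ȟ^2: (1−0)−1=0 ⇒ 0

Ȟ^0 = Z^2, Ȟ^1 = 0 and Ȟ^2 = 0


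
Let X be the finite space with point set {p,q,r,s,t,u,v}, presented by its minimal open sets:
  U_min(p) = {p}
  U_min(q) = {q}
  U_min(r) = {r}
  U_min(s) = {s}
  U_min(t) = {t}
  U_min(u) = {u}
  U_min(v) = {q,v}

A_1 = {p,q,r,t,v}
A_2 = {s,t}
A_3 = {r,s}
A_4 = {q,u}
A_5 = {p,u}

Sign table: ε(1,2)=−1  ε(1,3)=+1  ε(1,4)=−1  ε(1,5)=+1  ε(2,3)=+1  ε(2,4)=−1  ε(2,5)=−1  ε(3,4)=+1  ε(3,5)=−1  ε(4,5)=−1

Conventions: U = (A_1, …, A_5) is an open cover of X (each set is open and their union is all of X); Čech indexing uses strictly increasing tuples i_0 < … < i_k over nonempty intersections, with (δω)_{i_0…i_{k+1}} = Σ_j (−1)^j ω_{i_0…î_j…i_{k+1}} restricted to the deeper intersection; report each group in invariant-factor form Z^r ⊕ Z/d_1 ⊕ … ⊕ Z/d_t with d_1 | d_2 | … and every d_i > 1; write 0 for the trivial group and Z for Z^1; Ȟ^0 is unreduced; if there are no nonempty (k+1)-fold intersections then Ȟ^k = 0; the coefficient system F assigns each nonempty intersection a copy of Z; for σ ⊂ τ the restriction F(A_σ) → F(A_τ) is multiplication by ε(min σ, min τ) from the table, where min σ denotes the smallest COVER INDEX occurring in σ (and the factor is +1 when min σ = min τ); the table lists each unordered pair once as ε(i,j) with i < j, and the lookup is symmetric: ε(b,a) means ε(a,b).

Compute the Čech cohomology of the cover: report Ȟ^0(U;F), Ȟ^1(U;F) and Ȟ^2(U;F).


nerve simplices:
  A12={t} A13={r} A14={q} A15={p} A23={s} A45={u}
C dims 5,6; δ0: rk 5, SNF 1^4·2
degree 0: 5−5−0 = 0 → Ȟ^0 ≅ 0
degree 1: 6−0−5 = 1 plus torsion [2] → Ȟ^1 ≅ Z ⊕ Z/2
degree 2: 0−0−0 = 0 → Ȟ^2 ≅ 0

Ȟ^0(U;F) ≅ 0, Ȟ^1(U;F) ≅ Z ⊕ Z/2, Ȟ^2(U;F) ≅ 0


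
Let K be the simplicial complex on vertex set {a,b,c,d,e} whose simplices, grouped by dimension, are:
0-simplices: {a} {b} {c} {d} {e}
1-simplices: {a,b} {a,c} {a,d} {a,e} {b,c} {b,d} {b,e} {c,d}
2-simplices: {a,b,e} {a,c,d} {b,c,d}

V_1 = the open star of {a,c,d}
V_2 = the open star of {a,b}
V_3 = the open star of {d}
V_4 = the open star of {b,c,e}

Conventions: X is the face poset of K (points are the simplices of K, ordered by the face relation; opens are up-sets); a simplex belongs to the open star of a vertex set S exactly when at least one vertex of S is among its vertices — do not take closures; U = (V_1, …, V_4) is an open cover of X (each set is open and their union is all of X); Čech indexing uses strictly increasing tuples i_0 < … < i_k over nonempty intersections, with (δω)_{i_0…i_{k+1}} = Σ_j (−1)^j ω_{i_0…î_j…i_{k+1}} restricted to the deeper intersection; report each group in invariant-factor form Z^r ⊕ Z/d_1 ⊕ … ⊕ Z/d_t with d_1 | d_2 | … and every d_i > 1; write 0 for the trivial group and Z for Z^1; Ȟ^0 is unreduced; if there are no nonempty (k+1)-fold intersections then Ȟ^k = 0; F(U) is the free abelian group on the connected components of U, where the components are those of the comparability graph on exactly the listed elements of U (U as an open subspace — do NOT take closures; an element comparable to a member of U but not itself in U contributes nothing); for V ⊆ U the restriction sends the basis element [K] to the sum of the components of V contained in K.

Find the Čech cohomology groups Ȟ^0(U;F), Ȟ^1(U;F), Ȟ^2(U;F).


cover nerve:
  V1={{a},{c},{d},{a,b},{a,c},{a,d},{a,e},{b,c},{b,d},{c,d},{a,b,e},{a,c,d},{b,c,d}} V2={{a},{b},{a,b},{a,c},{a,d},{a,e},{b,c},{b,d},{b,e},{a,b,e},{a,c,d},{b,c,d}} V3={{d},{a,d},{b,d},{c,d},{a,c,d},{b,c,d}} V4={{b},{c},{e},{a,b},{a,c},{a,e},{b,c},{b,d},{b,e},{c,d},{a,b,e},{a,c,d},{b,c,d}}
  V12={{a},{a,b},{a,c},{a,d},{a,e},{b,c},{b,d},{a,b,e},{a,c,d},{b,c,d}} V13={{d},{a,d},{b,d},{c,d},{a,c,d},{b,c,d}} V14={{c},{a,b},{a,c},{a,e},{b,c},{b,d},{c,d},{a,b,e},{a,c,d},{b,c,d}} V23={{a,d},{b,d},{a,c,d},{b,c,d}} V24={{b},{a,b},{a,c},{a,e},{b,c},{b,d},{b,e},{a,b,e},{a,c,d},{b,c,d}} V34={{b,d},{c,d},{a,c,d},{b,c,d}}
  V123={{a,d},{b,d},{a,c,d},{b,c,d}} V124={{a,b},{a,c},{a,e},{b,c},{b,d},{a,b,e},{a,c,d},{b,c,d}} V134={{b,d},{c,d},{a,c,d},{b,c,d}} V234={{b,d},{a,c,d},{b,c,d}}
  V1234={{b,d},{a,c,d},{b,c,d}}
components per intersection:
  V1: {{a},{c},{d},{a,b},{a,c},{a,d},{a,e},{b,c},{b,d},{c,d},{a,b,e},{a,c,d},{b,c,d}}
  V2: {{a},{b},{a,b},{a,c},{a,d},{a,e},{b,c},{b,d},{b,e},{a,b,e},{a,c,d},{b,c,d}}
  V3: {{d},{a,d},{b,d},{c,d},{a,c,d},{b,c,d}}
  V4: {{b},{c},{e},{a,b},{a,c},{a,e},{b,c},{b,d},{b,e},{c,d},{a,b,e},{a,c,d},{b,c,d}}
  V12: {{a},{a,b},{a,c},{a,d},{a,e},{a,b,e},{a,c,d}} {{b,c},{b,d},{b,c,d}}
  V13: {{d},{a,d},{b,d},{c,d},{a,c,d},{b,c,d}}
  V14: {{c},{a,c},{b,c},{b,d},{c,d},{a,c,d},{b,c,d}} {{a,b},{a,e},{a,b,e}}
  V23: {{a,d},{a,c,d}} {{b,d},{b,c,d}}
  V24: {{b},{a,b},{a,e},{b,c},{b,d},{b,e},{a,b,e},{b,c,d}} {{a,c},{a,c,d}}
  V34: {{b,d},{c,d},{a,c,d},{b,c,d}}
  V123: {{a,d},{a,c,d}} {{b,d},{b,c,d}}
  V124: {{a,b},{a,e},{a,b,e}} {{a,c},{a,c,d}} {{b,c},{b,d},{b,c,d}}
  V134: {{b,d},{c,d},{a,c,d},{b,c,d}}
  V234: {{b,d},{b,c,d}} {{a,c,d}}
  V1234: {{b,d},{b,c,d}} {{a,c,d}}
C dims 4,10,8,2; δ0: rk 3, SNF 1^3; δ1: rk 6, SNF 1^6; δ2: rk 2, SNF 1^2
Ȟ^0: (4−3)−0=1 ⇒ Z
Ȟ^1: (10−6)−3=1 ⇒ Z
Ȟ^2: (8−2)−6=0 ⇒ 0

Ȟ^0 = Z; Ȟ^1 = Z; Ȟ^2 = 0


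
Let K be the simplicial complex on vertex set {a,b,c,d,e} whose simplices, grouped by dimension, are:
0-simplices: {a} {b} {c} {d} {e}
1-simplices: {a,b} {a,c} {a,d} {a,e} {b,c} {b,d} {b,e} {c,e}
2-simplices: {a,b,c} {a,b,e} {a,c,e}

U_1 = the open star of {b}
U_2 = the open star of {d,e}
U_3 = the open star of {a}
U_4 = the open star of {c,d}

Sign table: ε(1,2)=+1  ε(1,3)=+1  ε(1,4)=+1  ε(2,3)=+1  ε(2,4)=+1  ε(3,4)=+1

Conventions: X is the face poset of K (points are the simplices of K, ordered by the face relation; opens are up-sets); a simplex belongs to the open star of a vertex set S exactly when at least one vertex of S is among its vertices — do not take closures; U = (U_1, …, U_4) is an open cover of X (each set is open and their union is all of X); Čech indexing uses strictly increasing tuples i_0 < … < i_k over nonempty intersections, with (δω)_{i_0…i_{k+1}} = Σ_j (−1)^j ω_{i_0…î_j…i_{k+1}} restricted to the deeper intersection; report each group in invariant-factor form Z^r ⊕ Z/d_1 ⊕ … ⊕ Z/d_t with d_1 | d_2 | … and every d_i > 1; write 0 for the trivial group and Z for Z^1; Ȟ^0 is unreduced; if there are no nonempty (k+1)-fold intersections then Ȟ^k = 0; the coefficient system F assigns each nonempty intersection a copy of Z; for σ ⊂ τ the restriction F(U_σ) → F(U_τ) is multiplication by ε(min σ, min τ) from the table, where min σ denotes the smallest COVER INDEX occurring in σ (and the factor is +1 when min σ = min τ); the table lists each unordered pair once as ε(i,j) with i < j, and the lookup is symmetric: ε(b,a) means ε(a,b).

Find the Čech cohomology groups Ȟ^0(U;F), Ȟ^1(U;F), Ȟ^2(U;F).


nonempty overlaps:
  U1={{b},{a,b},{b,c},{b,d},{b,e},{a,b,c},{a,b,e}} U2={{d},{e},{a,d},{a,e},{b,d},{b,e},{c,e},{a,b,e},{a,c,e}} U3={{a},{a,b},{a,c},{a,d},{a,e},{a,b,c},{a,b,e},{a,c,e}} U4={{c},{d},{a,c},{a,d},{b,c},{b,d},{c,e},{a,b,c},{a,c,e}}
  U12={{b,d},{b,e},{a,b,e}} U13={{a,b},{a,b,c},{a,b,e}} U14={{b,c},{b,d},{a,b,c}} U23={{a,d},{a,e},{a,b,e},{a,c,e}} U24={{d},{a,d},{b,d},{c,e},{a,c,e}} U34={{a,c},{a,d},{a,b,c},{a,c,e}}
  U123={{a,b,e}} U124={{b,d}} U134={{a,b,c}} U234={{a,d},{a,c,e}}
C dims 4,6,4; δ0: rk 3, SNF 1^3; δ1: rk 3, SNF 1^3
degree 0: 4−3−0 = 1 → Ȟ^0 ≅ Z
degree 1: 6−3−3 = 0 → Ȟ^1 ≅ 0
degree 2: 4−0−3 = 1 → Ȟ^2 ≅ Z

Ȟ^0 ≅ Z,  Ȟ^1 ≅ 0,  Ȟ^2 ≅ Z


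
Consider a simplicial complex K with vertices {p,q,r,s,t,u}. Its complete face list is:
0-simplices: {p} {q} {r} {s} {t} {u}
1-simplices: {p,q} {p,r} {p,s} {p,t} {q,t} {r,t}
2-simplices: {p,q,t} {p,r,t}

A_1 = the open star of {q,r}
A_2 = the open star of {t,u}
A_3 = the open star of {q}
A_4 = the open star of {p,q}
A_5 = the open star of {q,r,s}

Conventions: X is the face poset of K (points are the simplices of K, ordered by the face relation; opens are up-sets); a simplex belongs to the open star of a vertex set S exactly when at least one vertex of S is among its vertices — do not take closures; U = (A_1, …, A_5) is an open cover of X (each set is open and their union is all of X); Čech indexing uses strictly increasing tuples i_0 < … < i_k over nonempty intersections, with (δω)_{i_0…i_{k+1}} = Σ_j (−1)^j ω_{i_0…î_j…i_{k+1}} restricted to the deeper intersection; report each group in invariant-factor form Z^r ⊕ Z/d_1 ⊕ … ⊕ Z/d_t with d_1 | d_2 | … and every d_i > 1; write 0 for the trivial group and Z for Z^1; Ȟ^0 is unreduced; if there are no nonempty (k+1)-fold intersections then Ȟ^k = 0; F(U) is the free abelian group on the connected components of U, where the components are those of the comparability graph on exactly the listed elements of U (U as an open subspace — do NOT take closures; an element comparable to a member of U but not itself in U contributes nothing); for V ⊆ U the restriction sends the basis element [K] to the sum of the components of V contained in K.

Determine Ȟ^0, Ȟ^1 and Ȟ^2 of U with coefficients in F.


Ȟ^0(U;F) ≅ Z^2,  Ȟ^1(U;F) ≅ 0,  Ȟ^2(U;F) ≅ 0

intersection data:
  A1={{q},{r},{p,q},{p,r},{q,t},{r,t},{p,q,t},{p,r,t}} A2={{t},{u},{p,t},{q,t},{r,t},{p,q,t},{p,r,t}} A3={{q},{p,q},{q,t},{p,q,t}} A4={{p},{q},{p,q},{p,r},{p,s},{p,t},{q,t},{p,q,t},{p,r,t}} A5={{q},{r},{s},{p,q},{p,r},{p,s},{q,t},{r,t},{p,q,t},{p,r,t}}
  A12={{q,t},{r,t},{p,q,t},{p,r,t}} A13={{q},{p,q},{q,t},{p,q,t}} A14={{q},{p,q},{p,r},{q,t},{p,q,t},{p,r,t}} A15={{q},{r},{p,q},{p,r},{q,t},{r,t},{p,q,t},{p,r,t}} A23={{q,t},{p,q,t}} A24={{p,t},{q,t},{p,q,t},{p,r,t}} A25={{q,t},{r,t},{p,q,t},{p,r,t}} A34={{q},{p,q},{q,t},{p,q,t}} A35={{q},{p,q},{q,t},{p,q,t}} A45={{q},{p,q},{p,r},{p,s},{q,t},{p,q,t},{p,r,t}}
  A123={{q,t},{p,q,t}} A124={{q,t},{p,q,t},{p,r,t}} A125={{q,t},{r,t},{p,q,t},{p,r,t}} A134={{q},{p,q},{q,t},{p,q,t}} A135={{q},{p,q},{q,t},{p,q,t}} A145={{q},{p,q},{p,r},{q,t},{p,q,t},{p,r,t}} A234={{q,t},{p,q,t}} A235={{q,t},{p,q,t}} A245={{q,t},{p,q,t},{p,r,t}} A345={{q},{p,q},{q,t},{p,q,t}}
  A1234={{q,t},{p,q,t}} A1235={{q,t},{p,q,t}} A1245={{q,t},{p,q,t},{p,r,t}} A1345={{q},{p,q},{q,t},{p,q,t}} A2345={{q,t},{p,q,t}}
  A12345={{q,t},{p,q,t}}
components per intersection:
  A1: {{q},{p,q},{q,t},{p,q,t}} {{r},{p,r},{r,t},{p,r,t}}
  A2: {{t},{p,t},{q,t},{r,t},{p,q,t},{p,r,t}} {{u}}
  A3: {{q},{p,q},{q,t},{p,q,t}}
  A4: {{p},{q},{p,q},{p,r},{p,s},{p,t},{q,t},{p,q,t},{p,r,t}}
  A5: {{q},{p,q},{q,t},{p,q,t}} {{r},{p,r},{r,t},{p,r,t}} {{s},{p,s}}
  A12: {{q,t},{p,q,t}} {{r,t},{p,r,t}}
  A13: {{q},{p,q},{q,t},{p,q,t}}
  A14: {{q},{p,q},{q,t},{p,q,t}} {{p,r},{p,r,t}}
  A15: {{q},{p,q},{q,t},{p,q,t}} {{r},{p,r},{r,t},{p,r,t}}
  A23: {{q,t},{p,q,t}}
  A24: {{p,t},{q,t},{p,q,t},{p,r,t}}
  A25: {{q,t},{p,q,t}} {{r,t},{p,r,t}}
  A34: {{q},{p,q},{q,t},{p,q,t}}
  A35: {{q},{p,q},{q,t},{p,q,t}}
  A45: {{q},{p,q},{q,t},{p,q,t}} {{p,r},{p,r,t}} {{p,s}}
  A123: {{q,t},{p,q,t}}
  A124: {{q,t},{p,q,t}} {{p,r,t}}
  A125: {{q,t},{p,q,t}} {{r,t},{p,r,t}}
  A134: {{q},{p,q},{q,t},{p,q,t}}
  A135: {{q},{p,q},{q,t},{p,q,t}}
  A145: {{q},{p,q},{q,t},{p,q,t}} {{p,r},{p,r,t}}
  A234: {{q,t},{p,q,t}}
  A235: {{q,t},{p,q,t}}
  A245: {{q,t},{p,q,t}} {{p,r,t}}
  A345: {{q},{p,q},{q,t},{p,q,t}}
  A1234: {{q,t},{p,q,t}}
  A1235: {{q,t},{p,q,t}}
  A1245: {{q,t},{p,q,t}} {{p,r,t}}
  A1345: {{q},{p,q},{q,t},{p,q,t}}
  A2345: {{q,t},{p,q,t}}
  A12345: {{q,t},{p,q,t}}
C dims 9,16,14,6; δ0: rk 7, SNF 1^7; δ1: rk 9, SNF 1^9; δ2: rk 5, SNF 1^5
Ȟ^0 = (9 − 7) − 0 = 2, so Ȟ^0 ≅ Z^2
Ȟ^1 = (16 − 9) − 7 = 0, so Ȟ^1 ≅ 0
Ȟ^2 = (14 − 5) − 9 = 0, so Ȟ^2 ≅ 0


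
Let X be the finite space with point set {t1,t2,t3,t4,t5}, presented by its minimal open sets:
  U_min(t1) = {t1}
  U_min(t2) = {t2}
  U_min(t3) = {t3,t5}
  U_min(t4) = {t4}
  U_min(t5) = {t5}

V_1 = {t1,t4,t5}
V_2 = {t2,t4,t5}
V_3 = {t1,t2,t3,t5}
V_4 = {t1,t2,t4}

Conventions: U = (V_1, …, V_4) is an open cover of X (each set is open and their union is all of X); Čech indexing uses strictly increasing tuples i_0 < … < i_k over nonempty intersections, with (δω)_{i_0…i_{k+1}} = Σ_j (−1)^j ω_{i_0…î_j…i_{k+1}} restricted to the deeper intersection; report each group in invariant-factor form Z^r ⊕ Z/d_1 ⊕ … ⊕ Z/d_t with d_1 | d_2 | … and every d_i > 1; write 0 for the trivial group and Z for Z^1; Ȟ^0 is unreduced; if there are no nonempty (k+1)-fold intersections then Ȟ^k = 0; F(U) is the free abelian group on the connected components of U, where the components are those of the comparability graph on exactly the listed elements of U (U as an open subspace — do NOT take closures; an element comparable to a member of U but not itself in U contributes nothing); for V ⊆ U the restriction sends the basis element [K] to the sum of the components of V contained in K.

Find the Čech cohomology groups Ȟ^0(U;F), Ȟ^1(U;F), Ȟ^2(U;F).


Ȟ^0 = Z^4, Ȟ^1 = 0 and Ȟ^2 = 0

nonempty overlaps:
  V12={t4,t5} V13={t1,t5} V14={t1,t4} V23={t2,t5} V24={t2,t4} V34={t1,t2}
  V123={t5} V124={t4} V134={t1} V234={t2}
components per intersection:
  V1: {t1} {t4} {t5}
  V2: {t2} {t4} {t5}
  V3: {t1} {t2} {t3,t5}
  V4: {t1} {t2} {t4}
  V12: {t4} {t5}
  V13: {t1} {t5}
  V14: {t1} {t4}
  V23: {t2} {t5}
  V24: {t2} {t4}
  V34: {t1} {t2}
  V123: {t5}
  V124: {t4}
  V134: {t1}
  V234: {t2}
C dims 12,12,4; δ0: rk 8, SNF 1^8; δ1: rk 4, SNF 1^4
degree 0: 12−8−0 = 4 → Ȟ^0 ≅ Z^4
degree 1: 12−4−8 = 0 → Ȟ^1 ≅ 0
degree 2: 4−0−4 = 0 → Ȟ^2 ≅ 0
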